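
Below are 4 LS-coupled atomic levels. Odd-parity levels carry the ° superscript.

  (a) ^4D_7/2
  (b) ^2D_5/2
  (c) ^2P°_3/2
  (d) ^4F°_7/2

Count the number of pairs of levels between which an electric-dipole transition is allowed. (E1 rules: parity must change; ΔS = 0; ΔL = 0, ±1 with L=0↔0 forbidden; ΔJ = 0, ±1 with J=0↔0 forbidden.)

(a)–(b): forbidden (parity, ΔS).
(a)–(c): forbidden (ΔS, ΔJ).
(a)–(d): allowed.
(b)–(c): allowed.
(b)–(d): forbidden (ΔS).
(c)–(d): forbidden (parity, ΔS, ΔL, ΔJ).
Allowed pairs: 2 of 6.

2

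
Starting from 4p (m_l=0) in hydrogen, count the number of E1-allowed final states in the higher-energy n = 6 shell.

E1 requires Δl = ±1, so l_f ∈ {0, 2}; with 0 ≤ l_f ≤ n_f−1 = 5, the allowed l_f values are {0, 2}.
For l_f = 0: m_f ∈ {m_i−1, m_i, m_i+1} ∩ [−0, 0] = {0} → 1 state.
For l_f = 2: m_f ∈ {m_i−1, m_i, m_i+1} ∩ [−2, 2] = {-1, 0, 1} → 3 states.
Total: 4.

4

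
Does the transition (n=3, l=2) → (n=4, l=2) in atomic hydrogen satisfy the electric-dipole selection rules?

Initial l = 2, final l = 2, so Δl = +0. E1 requires Δl = ±1: fails.
The transition is electric-dipole forbidden.

forbidden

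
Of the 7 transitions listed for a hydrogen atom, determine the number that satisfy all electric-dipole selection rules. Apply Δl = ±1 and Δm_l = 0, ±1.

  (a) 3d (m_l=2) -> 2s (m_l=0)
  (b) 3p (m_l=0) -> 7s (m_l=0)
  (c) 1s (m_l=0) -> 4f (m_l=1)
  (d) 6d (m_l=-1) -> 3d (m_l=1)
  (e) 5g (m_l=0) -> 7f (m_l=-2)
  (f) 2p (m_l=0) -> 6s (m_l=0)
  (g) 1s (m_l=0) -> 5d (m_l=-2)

(a) forbidden — Δl = -2 (E1 requires Δl = ±1); Δm_l = -2 (E1 requires Δm_l = 0, ±1)
(b) allowed
(c) forbidden — Δl = +3 (E1 requires Δl = ±1)
(d) forbidden — Δl = +0 (E1 requires Δl = ±1); Δm_l = +2 (E1 requires Δm_l = 0, ±1)
(e) forbidden — Δm_l = -2 (E1 requires Δm_l = 0, ±1)
(f) allowed
(g) forbidden — Δl = +2 (E1 requires Δl = ±1); Δm_l = -2 (E1 requires Δm_l = 0, ±1)
Total allowed: 2 of 7.

2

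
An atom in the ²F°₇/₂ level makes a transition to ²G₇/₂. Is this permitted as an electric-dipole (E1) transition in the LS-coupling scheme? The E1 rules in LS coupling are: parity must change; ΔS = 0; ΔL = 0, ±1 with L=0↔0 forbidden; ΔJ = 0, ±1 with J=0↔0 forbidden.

allowed

Parity must change: odd → even — passes.
ΔS = 0: S: 1/2 → 1/2 — passes.
ΔL = 0, ±1 (not L=0↔0): L: 3 → 4, ΔL = +1 — passes.
ΔJ = 0, ±1 (not J=0↔0): J: 7/2 → 7/2, ΔJ = +0 — passes.
All four E1 rules are satisfied.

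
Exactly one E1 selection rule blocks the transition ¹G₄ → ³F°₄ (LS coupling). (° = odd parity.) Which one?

the ΔS = 0 rule

Initial level: S=0, L=4, J=4, parity even. Final level: S=1, L=3, J=4, parity odd.
Parity must change: even → odd — satisfied.
ΔS = 0: S: 0 → 1 — violated.
ΔL = 0, ±1 (not L=0↔0): L: 4 → 3, ΔL = -1 — satisfied.
ΔJ = 0, ±1 (not J=0↔0): J: 4 → 4, ΔJ = +0 — satisfied.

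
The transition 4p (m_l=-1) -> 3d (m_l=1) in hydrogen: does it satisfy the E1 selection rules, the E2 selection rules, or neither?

Δl = 2 − 1 = +1; l_i + l_f = 3.
Δm_l = +2.
E1 (Δl = ±1, |Δm_l| ≤ 1): not satisfied.
E2 (Δl = 0,±2, l_i+l_f ≥ 2, |Δm_l| ≤ 2): not satisfied.

neither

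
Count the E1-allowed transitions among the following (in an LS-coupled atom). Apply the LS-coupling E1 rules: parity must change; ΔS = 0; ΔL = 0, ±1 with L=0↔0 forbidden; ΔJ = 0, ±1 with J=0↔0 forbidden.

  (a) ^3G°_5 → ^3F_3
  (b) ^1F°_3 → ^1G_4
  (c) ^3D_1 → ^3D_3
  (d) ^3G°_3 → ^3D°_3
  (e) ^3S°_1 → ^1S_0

(a) forbidden (ΔJ fails)
(b) allowed
(c) forbidden (parity, ΔJ fail)
(d) forbidden (parity, ΔL fail)
(e) forbidden (ΔS, ΔL fail)
Total allowed: 1 of 5.

1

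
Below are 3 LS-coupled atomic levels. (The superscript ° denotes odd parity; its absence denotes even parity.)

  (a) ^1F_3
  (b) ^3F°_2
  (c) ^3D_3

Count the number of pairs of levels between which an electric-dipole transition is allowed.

(a)–(b): forbidden (ΔS).
(a)–(c): forbidden (parity, ΔS).
(b)–(c): allowed.
Allowed pairs: 1 of 3.

1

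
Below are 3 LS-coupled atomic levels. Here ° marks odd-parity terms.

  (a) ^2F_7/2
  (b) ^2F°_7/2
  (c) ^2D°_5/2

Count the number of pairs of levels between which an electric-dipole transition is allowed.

2

(a)–(b): allowed.
(a)–(c): allowed.
(b)–(c): forbidden (parity).
Allowed pairs: 2 of 3.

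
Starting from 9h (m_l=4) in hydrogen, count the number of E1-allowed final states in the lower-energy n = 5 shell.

2

E1 requires Δl = ±1, so l_f ∈ {4, 6}; with 0 ≤ l_f ≤ n_f−1 = 4, the allowed l_f values are {4}.
For l_f = 4: m_f ∈ {m_i−1, m_i, m_i+1} ∩ [−4, 4] = {3, 4} → 2 states.
Total: 2.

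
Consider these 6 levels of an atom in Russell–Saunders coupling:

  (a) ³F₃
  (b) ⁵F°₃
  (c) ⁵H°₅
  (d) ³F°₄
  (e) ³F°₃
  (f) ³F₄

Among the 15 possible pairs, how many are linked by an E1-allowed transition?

4

(a)–(b): forbidden (ΔS).
(a)–(c): forbidden (ΔS, ΔL, ΔJ).
(a)–(d): allowed.
(a)–(e): allowed.
(a)–(f): forbidden (parity).
(b)–(c): forbidden (parity, ΔL, ΔJ).
(b)–(d): forbidden (parity, ΔS).
(b)–(e): forbidden (parity, ΔS).
(b)–(f): forbidden (ΔS).
(c)–(d): forbidden (parity, ΔS, ΔL).
(c)–(e): forbidden (parity, ΔS, ΔL, ΔJ).
(c)–(f): forbidden (ΔS, ΔL).
(d)–(e): forbidden (parity).
(d)–(f): allowed.
(e)–(f): allowed.
Allowed pairs: 4 of 15.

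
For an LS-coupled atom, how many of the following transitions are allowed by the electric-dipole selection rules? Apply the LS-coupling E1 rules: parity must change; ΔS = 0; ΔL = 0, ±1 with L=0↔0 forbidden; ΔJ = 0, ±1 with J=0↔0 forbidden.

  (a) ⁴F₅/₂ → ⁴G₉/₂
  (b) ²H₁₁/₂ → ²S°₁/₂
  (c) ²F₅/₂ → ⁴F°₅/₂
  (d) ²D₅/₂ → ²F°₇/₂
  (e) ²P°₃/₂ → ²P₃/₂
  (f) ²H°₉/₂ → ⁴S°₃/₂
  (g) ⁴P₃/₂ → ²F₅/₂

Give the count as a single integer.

(a) forbidden (parity, ΔJ fail)
(b) forbidden (ΔL, ΔJ fail)
(c) forbidden (ΔS fails)
(d) allowed
(e) allowed
(f) forbidden (parity, ΔS, ΔL, ΔJ fail)
(g) forbidden (parity, ΔS, ΔL fail)
Total allowed: 2 of 7.

2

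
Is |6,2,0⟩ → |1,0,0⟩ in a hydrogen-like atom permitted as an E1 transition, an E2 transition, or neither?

E2

Δl = 0 − 2 = -2; l_i + l_f = 2.
Δm_l = +0.
E1 (Δl = ±1, |Δm_l| ≤ 1): not satisfied.
E2 (Δl = 0,±2, l_i+l_f ≥ 2, |Δm_l| ≤ 2): satisfied.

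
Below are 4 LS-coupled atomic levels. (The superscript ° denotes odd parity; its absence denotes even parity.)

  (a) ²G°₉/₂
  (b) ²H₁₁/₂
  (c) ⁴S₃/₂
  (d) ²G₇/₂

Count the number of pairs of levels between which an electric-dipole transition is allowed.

(a)–(b): allowed.
(a)–(c): forbidden (ΔS, ΔL, ΔJ).
(a)–(d): allowed.
(b)–(c): forbidden (parity, ΔS, ΔL, ΔJ).
(b)–(d): forbidden (parity, ΔJ).
(c)–(d): forbidden (parity, ΔS, ΔL, ΔJ).
Allowed pairs: 2 of 6.

2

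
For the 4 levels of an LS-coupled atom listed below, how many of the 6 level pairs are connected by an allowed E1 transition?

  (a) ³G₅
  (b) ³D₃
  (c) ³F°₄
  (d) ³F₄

3

(a)–(b): forbidden (parity, ΔL, ΔJ).
(a)–(c): allowed.
(a)–(d): forbidden (parity).
(b)–(c): allowed.
(b)–(d): forbidden (parity).
(c)–(d): allowed.
Allowed pairs: 3 of 6.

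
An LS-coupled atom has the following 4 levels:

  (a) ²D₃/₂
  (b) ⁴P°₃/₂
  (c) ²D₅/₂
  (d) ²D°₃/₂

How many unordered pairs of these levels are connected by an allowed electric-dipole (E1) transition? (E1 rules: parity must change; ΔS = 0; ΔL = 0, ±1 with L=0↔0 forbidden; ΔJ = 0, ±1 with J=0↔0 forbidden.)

(a)–(b): forbidden (ΔS).
(a)–(c): forbidden (parity).
(a)–(d): allowed.
(b)–(c): forbidden (ΔS).
(b)–(d): forbidden (parity, ΔS).
(c)–(d): allowed.
Allowed pairs: 2 of 6.

2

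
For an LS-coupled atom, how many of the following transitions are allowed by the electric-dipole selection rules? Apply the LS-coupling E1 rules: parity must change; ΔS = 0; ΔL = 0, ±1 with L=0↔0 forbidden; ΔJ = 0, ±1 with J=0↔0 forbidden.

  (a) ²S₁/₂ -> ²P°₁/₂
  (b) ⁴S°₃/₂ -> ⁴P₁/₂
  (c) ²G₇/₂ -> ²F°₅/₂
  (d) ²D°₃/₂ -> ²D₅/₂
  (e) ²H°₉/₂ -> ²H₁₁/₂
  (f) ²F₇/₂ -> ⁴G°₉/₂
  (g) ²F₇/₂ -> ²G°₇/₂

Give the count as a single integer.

(a) allowed
(b) allowed
(c) allowed
(d) allowed
(e) allowed
(f) forbidden (ΔS fails)
(g) allowed
Total allowed: 6 of 7.

6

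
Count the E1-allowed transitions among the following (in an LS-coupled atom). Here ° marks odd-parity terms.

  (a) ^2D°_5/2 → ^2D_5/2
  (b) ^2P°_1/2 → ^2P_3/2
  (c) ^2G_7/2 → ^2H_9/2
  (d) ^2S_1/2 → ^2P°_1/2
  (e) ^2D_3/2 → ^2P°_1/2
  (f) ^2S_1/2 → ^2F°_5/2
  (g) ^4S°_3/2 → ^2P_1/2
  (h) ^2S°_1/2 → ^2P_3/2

5

(a) allowed
(b) allowed
(c) forbidden (parity fails)
(d) allowed
(e) allowed
(f) forbidden (ΔL, ΔJ fail)
(g) forbidden (ΔS fails)
(h) allowed
Total allowed: 5 of 8.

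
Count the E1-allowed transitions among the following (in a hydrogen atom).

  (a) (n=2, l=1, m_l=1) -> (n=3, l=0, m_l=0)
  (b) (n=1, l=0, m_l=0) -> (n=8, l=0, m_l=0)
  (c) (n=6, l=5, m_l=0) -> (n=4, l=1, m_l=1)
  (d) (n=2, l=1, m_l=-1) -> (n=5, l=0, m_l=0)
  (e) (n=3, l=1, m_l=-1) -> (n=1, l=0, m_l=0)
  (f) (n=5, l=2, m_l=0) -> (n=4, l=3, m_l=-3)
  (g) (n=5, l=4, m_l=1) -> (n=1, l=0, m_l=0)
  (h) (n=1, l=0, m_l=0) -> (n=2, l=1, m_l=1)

(a) allowed
(b) forbidden — Δl = +0 (E1 requires Δl = ±1)
(c) forbidden — Δl = -4 (E1 requires Δl = ±1)
(d) allowed
(e) allowed
(f) forbidden — Δm_l = -3 (E1 requires Δm_l = 0, ±1)
(g) forbidden — Δl = -4 (E1 requires Δl = ±1)
(h) allowed
Total allowed: 4 of 8.

4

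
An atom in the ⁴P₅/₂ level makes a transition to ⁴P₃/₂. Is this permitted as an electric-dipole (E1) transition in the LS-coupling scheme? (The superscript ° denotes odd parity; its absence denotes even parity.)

ΔJ = 0, ±1 (not J=0↔0): J: 5/2 → 3/2, ΔJ = -1 — passes.
ΔL = 0, ±1 (not L=0↔0): L: 1 → 1, ΔL = +0 — passes.
Parity must change: even → even — fails.
ΔS = 0: S: 3/2 → 3/2 — passes.
Rule(s) violated: parity.

forbidden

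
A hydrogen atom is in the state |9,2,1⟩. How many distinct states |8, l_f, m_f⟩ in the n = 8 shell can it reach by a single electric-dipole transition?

E1 requires Δl = ±1, so l_f ∈ {1, 3}; with 0 ≤ l_f ≤ n_f−1 = 7, the allowed l_f values are {1, 3}.
For l_f = 1: m_f ∈ {m_i−1, m_i, m_i+1} ∩ [−1, 1] = {0, 1} → 2 states.
For l_f = 3: m_f ∈ {m_i−1, m_i, m_i+1} ∩ [−3, 3] = {0, 1, 2} → 3 states.
Total: 5.

5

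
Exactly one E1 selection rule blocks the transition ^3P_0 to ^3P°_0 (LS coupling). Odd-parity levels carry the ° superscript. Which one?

Parity must change: even → odd — passes.
ΔS = 0: S: 1 → 1 — passes.
ΔL = 0, ±1 (not L=0↔0): L: 1 → 1, ΔL = +0 — passes.
ΔJ = 0, ±1 (not J=0↔0): J: 0 → 0, ΔJ = +0 — fails.

the J=0 ↔ J=0 exclusion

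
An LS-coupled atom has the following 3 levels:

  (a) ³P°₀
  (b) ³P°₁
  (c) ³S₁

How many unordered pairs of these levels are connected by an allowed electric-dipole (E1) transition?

(a)–(b): forbidden (parity).
(a)–(c): allowed.
(b)–(c): allowed.
Allowed pairs: 2 of 3.

2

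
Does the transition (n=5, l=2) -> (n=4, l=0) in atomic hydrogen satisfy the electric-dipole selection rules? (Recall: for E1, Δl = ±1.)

l: 2 → 0 (Δl = -2). Δl = ±1 violated.
The transition is electric-dipole forbidden.

forbidden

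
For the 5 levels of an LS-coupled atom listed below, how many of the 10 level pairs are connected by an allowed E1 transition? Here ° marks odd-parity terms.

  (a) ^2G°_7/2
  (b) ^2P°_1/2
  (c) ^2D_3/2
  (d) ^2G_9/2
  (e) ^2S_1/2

(a)–(b): forbidden (parity, ΔL, ΔJ).
(a)–(c): forbidden (ΔL, ΔJ).
(a)–(d): allowed.
(a)–(e): forbidden (ΔL, ΔJ).
(b)–(c): allowed.
(b)–(d): forbidden (ΔL, ΔJ).
(b)–(e): allowed.
(c)–(d): forbidden (parity, ΔL, ΔJ).
(c)–(e): forbidden (parity, ΔL).
(d)–(e): forbidden (parity, ΔL, ΔJ).
Allowed pairs: 3 of 10.

3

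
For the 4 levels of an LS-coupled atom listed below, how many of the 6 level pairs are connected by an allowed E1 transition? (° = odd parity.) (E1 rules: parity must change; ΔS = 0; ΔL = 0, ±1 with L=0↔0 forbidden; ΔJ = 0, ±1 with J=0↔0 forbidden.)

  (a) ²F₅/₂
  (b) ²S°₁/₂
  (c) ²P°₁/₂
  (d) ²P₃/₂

2

(a)–(b): forbidden (ΔL, ΔJ).
(a)–(c): forbidden (ΔL, ΔJ).
(a)–(d): forbidden (parity, ΔL).
(b)–(c): forbidden (parity).
(b)–(d): allowed.
(c)–(d): allowed.
Allowed pairs: 2 of 6.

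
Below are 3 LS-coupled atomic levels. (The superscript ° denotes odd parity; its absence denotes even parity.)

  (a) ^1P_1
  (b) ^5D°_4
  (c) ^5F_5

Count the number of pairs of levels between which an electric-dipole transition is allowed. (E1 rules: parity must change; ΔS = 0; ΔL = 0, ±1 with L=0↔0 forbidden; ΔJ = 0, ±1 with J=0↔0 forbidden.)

1

(a)–(b): forbidden (ΔS, ΔJ).
(a)–(c): forbidden (parity, ΔS, ΔL, ΔJ).
(b)–(c): allowed.
Allowed pairs: 1 of 3.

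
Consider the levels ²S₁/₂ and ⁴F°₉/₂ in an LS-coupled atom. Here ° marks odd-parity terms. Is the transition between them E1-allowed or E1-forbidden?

forbidden

Reading off the term symbols: S 1/2→3/2, L 0→3, J 1/2→9/2, parity even→odd.
Parity must change: even → odd — satisfied.
ΔJ = 0, ±1 (not J=0↔0): J: 1/2 → 9/2, ΔJ = +4 — violated.
ΔL = 0, ±1 (not L=0↔0): L: 0 → 3, ΔL = +3 — violated.
ΔS = 0: S: 1/2 → 3/2 — violated.
Rule(s) violated: ΔS, ΔL, ΔJ.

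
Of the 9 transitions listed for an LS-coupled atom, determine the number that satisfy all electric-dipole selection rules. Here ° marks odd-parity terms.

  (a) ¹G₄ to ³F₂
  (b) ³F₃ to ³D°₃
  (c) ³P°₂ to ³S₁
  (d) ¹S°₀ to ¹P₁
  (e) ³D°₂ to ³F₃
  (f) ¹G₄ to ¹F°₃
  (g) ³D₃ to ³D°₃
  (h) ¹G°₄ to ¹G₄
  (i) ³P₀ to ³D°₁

8

(a) forbidden (parity, ΔS, ΔJ fail)
(b) allowed
(c) allowed
(d) allowed
(e) allowed
(f) allowed
(g) allowed
(h) allowed
(i) allowed
Total allowed: 8 of 9.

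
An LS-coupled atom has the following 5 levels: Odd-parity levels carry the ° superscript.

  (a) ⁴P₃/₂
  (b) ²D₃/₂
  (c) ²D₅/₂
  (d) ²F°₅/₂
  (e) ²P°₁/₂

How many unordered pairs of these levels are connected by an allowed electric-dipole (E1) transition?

3

(a)–(b): forbidden (parity, ΔS).
(a)–(c): forbidden (parity, ΔS).
(a)–(d): forbidden (ΔS, ΔL).
(a)–(e): forbidden (ΔS).
(b)–(c): forbidden (parity).
(b)–(d): allowed.
(b)–(e): allowed.
(c)–(d): allowed.
(c)–(e): forbidden (ΔJ).
(d)–(e): forbidden (parity, ΔL, ΔJ).
Allowed pairs: 3 of 10.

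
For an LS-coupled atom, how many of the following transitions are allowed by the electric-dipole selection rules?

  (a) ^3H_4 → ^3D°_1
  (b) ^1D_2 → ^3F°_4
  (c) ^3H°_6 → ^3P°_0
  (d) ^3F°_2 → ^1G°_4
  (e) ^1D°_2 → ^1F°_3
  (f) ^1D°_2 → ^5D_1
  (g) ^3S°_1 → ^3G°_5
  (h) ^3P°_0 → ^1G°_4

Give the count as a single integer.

0

(a) forbidden (ΔL, ΔJ fail)
(b) forbidden (ΔS, ΔJ fail)
(c) forbidden (parity, ΔL, ΔJ fail)
(d) forbidden (parity, ΔS, ΔJ fail)
(e) forbidden (parity fails)
(f) forbidden (ΔS fails)
(g) forbidden (parity, ΔL, ΔJ fail)
(h) forbidden (parity, ΔS, ΔL, ΔJ fail)
Total allowed: 0 of 8.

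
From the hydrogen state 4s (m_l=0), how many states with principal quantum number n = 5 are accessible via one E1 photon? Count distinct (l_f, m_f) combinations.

3

E1 requires Δl = ±1, so l_f ∈ {-1, 1}; with 0 ≤ l_f ≤ n_f−1 = 4, the allowed l_f values are {1}.
For l_f = 1: m_f ∈ {m_i−1, m_i, m_i+1} ∩ [−1, 1] = {-1, 0, 1} → 3 states.
Total: 3.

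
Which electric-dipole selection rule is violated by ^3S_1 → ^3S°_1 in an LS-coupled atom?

Initial level: S=1, L=0, J=1, parity even. Final level: S=1, L=0, J=1, parity odd.
Parity must change: even → odd — ✓.
ΔS = 0: S: 1 → 1 — ✓.
ΔL = 0, ±1 (not L=0↔0): L: 0 → 0, ΔL = +0 — ✗.
ΔJ = 0, ±1 (not J=0↔0): J: 1 → 1, ΔJ = +0 — ✓.

the L=0 ↔ L=0 exclusion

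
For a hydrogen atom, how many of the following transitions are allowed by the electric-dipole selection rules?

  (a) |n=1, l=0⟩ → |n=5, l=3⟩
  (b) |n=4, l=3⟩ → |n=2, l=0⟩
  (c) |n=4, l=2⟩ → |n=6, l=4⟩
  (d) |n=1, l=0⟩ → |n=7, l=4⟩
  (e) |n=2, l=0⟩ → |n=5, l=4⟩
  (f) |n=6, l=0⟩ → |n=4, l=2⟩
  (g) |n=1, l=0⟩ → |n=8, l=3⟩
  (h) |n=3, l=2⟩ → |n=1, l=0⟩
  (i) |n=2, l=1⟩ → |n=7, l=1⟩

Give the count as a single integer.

0

(a) forbidden — Δl = +3 (E1 requires Δl = ±1)
(b) forbidden — Δl = -3 (E1 requires Δl = ±1)
(c) forbidden — Δl = +2 (E1 requires Δl = ±1)
(d) forbidden — Δl = +4 (E1 requires Δl = ±1)
(e) forbidden — Δl = +4 (E1 requires Δl = ±1)
(f) forbidden — Δl = +2 (E1 requires Δl = ±1)
(g) forbidden — Δl = +3 (E1 requires Δl = ±1)
(h) forbidden — Δl = -2 (E1 requires Δl = ±1)
(i) forbidden — Δl = +0 (E1 requires Δl = ±1)
Total allowed: 0 of 9.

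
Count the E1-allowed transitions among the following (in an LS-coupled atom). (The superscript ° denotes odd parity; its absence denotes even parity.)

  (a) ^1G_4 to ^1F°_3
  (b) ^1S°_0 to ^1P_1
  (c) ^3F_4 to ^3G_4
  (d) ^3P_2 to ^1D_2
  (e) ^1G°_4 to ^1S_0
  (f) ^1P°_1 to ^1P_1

3

(a) allowed
(b) allowed
(c) forbidden (parity fails)
(d) forbidden (parity, ΔS fail)
(e) forbidden (ΔL, ΔJ fail)
(f) allowed
Total allowed: 3 of 6.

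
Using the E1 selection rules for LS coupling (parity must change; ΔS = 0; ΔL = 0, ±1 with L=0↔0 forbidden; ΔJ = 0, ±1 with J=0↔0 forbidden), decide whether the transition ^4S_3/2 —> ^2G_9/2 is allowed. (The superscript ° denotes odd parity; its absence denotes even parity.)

forbidden

Reading off the term symbols: S 3/2→1/2, L 0→4, J 3/2→9/2, parity even→even.
ΔJ = 0, ±1 (not J=0↔0): J: 3/2 → 9/2, ΔJ = +3 — fails.
ΔS = 0: S: 3/2 → 1/2 — fails.
Parity must change: even → even — fails.
ΔL = 0, ±1 (not L=0↔0): L: 0 → 4, ΔL = +4 — fails.
Rule(s) violated: parity, ΔS, ΔL, ΔJ.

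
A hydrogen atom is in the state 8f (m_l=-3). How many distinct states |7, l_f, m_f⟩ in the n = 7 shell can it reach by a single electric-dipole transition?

4

E1 requires Δl = ±1, so l_f ∈ {2, 4}; with 0 ≤ l_f ≤ n_f−1 = 6, the allowed l_f values are {2, 4}.
For l_f = 2: m_f ∈ {m_i−1, m_i, m_i+1} ∩ [−2, 2] = {-2} → 1 state.
For l_f = 4: m_f ∈ {m_i−1, m_i, m_i+1} ∩ [−4, 4] = {-4, -3, -2} → 3 states.
Total: 4.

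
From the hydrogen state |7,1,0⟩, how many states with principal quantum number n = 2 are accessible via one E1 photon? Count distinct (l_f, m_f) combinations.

1

E1 requires Δl = ±1, so l_f ∈ {0, 2}; with 0 ≤ l_f ≤ n_f−1 = 1, the allowed l_f values are {0}.
For l_f = 0: m_f ∈ {m_i−1, m_i, m_i+1} ∩ [−0, 0] = {0} → 1 state.
Total: 1.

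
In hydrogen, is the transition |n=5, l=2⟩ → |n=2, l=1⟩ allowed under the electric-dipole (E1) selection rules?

allowed

l: 2 → 1 (Δl = -1). Δl = ±1 ✓.
All E1 selection rules are satisfied.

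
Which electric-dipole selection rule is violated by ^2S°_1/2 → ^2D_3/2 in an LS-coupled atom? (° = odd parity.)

the ΔL = 0, ±1 rule

Reading off the term symbols: S 1/2→1/2, L 0→2, J 1/2→3/2, parity odd→even.
Parity must change: odd → even — ✓.
ΔJ = 0, ±1 (not J=0↔0): J: 1/2 → 3/2, ΔJ = +1 — ✓.
ΔL = 0, ±1 (not L=0↔0): L: 0 → 2, ΔL = +2 — ✗.
ΔS = 0: S: 1/2 → 1/2 — ✓.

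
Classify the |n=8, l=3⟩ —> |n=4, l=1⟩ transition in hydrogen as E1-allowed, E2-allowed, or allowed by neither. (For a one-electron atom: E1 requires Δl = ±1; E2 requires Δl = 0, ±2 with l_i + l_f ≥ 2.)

E2

Δl = 1 − 3 = -2; l_i + l_f = 4.
E1 (Δl = ±1): not satisfied.
E2 (Δl = 0,±2, l_i+l_f ≥ 2): satisfied.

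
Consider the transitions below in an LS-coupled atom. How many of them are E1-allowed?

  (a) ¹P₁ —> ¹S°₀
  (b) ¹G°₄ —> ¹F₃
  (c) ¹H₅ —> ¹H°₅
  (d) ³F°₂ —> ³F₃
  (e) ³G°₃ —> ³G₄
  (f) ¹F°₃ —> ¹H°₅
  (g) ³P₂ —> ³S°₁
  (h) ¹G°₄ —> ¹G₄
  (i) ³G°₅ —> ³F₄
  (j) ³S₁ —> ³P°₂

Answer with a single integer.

(a) allowed
(b) allowed
(c) allowed
(d) allowed
(e) allowed
(f) forbidden (parity, ΔL, ΔJ fail)
(g) allowed
(h) allowed
(i) allowed
(j) allowed
Total allowed: 9 of 10.

9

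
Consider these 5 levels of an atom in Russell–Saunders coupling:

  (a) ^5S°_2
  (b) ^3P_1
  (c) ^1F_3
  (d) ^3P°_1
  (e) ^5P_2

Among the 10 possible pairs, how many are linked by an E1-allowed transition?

2

(a)–(b): forbidden (ΔS).
(a)–(c): forbidden (ΔS, ΔL).
(a)–(d): forbidden (parity, ΔS).
(a)–(e): allowed.
(b)–(c): forbidden (parity, ΔS, ΔL, ΔJ).
(b)–(d): allowed.
(b)–(e): forbidden (parity, ΔS).
(c)–(d): forbidden (ΔS, ΔL, ΔJ).
(c)–(e): forbidden (parity, ΔS, ΔL).
(d)–(e): forbidden (ΔS).
Allowed pairs: 2 of 10.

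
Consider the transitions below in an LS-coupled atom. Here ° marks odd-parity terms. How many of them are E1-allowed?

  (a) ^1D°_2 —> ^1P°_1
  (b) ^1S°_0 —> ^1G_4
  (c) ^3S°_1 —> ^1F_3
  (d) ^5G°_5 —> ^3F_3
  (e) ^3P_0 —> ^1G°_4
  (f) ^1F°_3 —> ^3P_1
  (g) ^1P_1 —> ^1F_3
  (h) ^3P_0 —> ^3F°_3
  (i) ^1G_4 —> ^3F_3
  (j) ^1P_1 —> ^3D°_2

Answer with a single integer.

(a) forbidden (parity fails)
(b) forbidden (ΔL, ΔJ fail)
(c) forbidden (ΔS, ΔL, ΔJ fail)
(d) forbidden (ΔS, ΔJ fail)
(e) forbidden (ΔS, ΔL, ΔJ fail)
(f) forbidden (ΔS, ΔL, ΔJ fail)
(g) forbidden (parity, ΔL, ΔJ fail)
(h) forbidden (ΔL, ΔJ fail)
(i) forbidden (parity, ΔS fail)
(j) forbidden (ΔS fails)
Total allowed: 0 of 10.

0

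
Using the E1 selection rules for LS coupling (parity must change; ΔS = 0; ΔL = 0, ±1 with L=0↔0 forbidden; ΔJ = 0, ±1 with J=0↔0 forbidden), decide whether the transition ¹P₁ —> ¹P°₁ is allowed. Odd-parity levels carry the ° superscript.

Reading off the term symbols: S 0→0, L 1→1, J 1→1, parity even→odd.
ΔJ = 0, ±1 (not J=0↔0): J: 1 → 1, ΔJ = +0 — ok.
ΔS = 0: S: 0 → 0 — ok.
Parity must change: even → odd — ok.
ΔL = 0, ±1 (not L=0↔0): L: 1 → 1, ΔL = +0 — ok.
All four E1 rules are satisfied.

allowed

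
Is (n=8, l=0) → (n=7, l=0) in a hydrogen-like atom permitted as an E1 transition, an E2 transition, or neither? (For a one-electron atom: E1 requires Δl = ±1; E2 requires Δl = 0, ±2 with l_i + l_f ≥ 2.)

Δl = 0 − 0 = +0; l_i + l_f = 0.
E1 (Δl = ±1): not satisfied.
E2 (Δl = 0,±2, l_i+l_f ≥ 2): not satisfied.

neither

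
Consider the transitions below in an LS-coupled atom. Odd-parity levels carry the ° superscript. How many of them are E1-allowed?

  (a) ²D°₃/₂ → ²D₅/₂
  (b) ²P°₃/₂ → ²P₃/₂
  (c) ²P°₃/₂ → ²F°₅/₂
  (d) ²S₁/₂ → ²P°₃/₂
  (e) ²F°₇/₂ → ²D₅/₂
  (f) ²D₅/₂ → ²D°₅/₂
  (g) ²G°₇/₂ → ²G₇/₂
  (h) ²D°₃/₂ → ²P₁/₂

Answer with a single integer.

(a) allowed
(b) allowed
(c) forbidden (parity, ΔL fail)
(d) allowed
(e) allowed
(f) allowed
(g) allowed
(h) allowed
Total allowed: 7 of 8.

7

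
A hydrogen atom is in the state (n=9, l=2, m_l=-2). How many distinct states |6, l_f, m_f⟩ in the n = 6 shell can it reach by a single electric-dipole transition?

4

E1 requires Δl = ±1, so l_f ∈ {1, 3}; with 0 ≤ l_f ≤ n_f−1 = 5, the allowed l_f values are {1, 3}.
For l_f = 1: m_f ∈ {m_i−1, m_i, m_i+1} ∩ [−1, 1] = {-1} → 1 state.
For l_f = 3: m_f ∈ {m_i−1, m_i, m_i+1} ∩ [−3, 3] = {-3, -2, -1} → 3 states.
Total: 4.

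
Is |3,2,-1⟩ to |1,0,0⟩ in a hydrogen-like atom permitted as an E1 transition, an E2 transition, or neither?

Δl = 0 − 2 = -2; l_i + l_f = 2.
Δm_l = +1.
E1 (Δl = ±1, |Δm_l| ≤ 1): not satisfied.
E2 (Δl = 0,±2, l_i+l_f ≥ 2, |Δm_l| ≤ 2): satisfied.

E2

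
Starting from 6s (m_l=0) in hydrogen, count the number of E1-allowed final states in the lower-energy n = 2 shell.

E1 requires Δl = ±1, so l_f ∈ {-1, 1}; with 0 ≤ l_f ≤ n_f−1 = 1, the allowed l_f values are {1}.
For l_f = 1: m_f ∈ {m_i−1, m_i, m_i+1} ∩ [−1, 1] = {-1, 0, 1} → 3 states.
Total: 3.

3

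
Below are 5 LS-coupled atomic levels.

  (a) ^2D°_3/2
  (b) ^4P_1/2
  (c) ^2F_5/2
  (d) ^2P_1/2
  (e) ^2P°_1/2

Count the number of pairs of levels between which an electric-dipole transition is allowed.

(a)–(b): forbidden (ΔS).
(a)–(c): allowed.
(a)–(d): allowed.
(a)–(e): forbidden (parity).
(b)–(c): forbidden (parity, ΔS, ΔL, ΔJ).
(b)–(d): forbidden (parity, ΔS).
(b)–(e): forbidden (ΔS).
(c)–(d): forbidden (parity, ΔL, ΔJ).
(c)–(e): forbidden (ΔL, ΔJ).
(d)–(e): allowed.
Allowed pairs: 3 of 10.

3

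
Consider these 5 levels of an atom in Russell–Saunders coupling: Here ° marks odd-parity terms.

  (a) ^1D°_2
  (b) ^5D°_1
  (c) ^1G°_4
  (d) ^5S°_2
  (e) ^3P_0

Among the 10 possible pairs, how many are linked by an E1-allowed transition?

(a)–(b): forbidden (parity, ΔS).
(a)–(c): forbidden (parity, ΔL, ΔJ).
(a)–(d): forbidden (parity, ΔS, ΔL).
(a)–(e): forbidden (ΔS, ΔJ).
(b)–(c): forbidden (parity, ΔS, ΔL, ΔJ).
(b)–(d): forbidden (parity, ΔL).
(b)–(e): forbidden (ΔS).
(c)–(d): forbidden (parity, ΔS, ΔL, ΔJ).
(c)–(e): forbidden (ΔS, ΔL, ΔJ).
(d)–(e): forbidden (ΔS, ΔJ).
Allowed pairs: 0 of 10.

0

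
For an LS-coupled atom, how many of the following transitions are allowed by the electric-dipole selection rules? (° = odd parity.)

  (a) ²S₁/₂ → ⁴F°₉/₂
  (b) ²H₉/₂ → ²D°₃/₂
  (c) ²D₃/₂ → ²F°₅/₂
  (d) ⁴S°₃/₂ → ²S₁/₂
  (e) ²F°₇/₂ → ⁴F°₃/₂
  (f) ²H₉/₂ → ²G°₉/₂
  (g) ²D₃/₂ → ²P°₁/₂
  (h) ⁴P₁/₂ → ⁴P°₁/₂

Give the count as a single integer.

(a) forbidden (ΔS, ΔL, ΔJ fail)
(b) forbidden (ΔL, ΔJ fail)
(c) allowed
(d) forbidden (ΔS, ΔL fail)
(e) forbidden (parity, ΔS, ΔJ fail)
(f) allowed
(g) allowed
(h) allowed
Total allowed: 4 of 8.

4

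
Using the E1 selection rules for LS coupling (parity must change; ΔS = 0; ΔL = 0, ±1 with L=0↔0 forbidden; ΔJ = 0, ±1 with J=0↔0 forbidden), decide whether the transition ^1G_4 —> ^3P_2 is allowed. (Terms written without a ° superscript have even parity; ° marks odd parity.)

Reading off the term symbols: S 0→1, L 4→1, J 4→2, parity even→even.
Parity must change: even → even — fails.
ΔS = 0: S: 0 → 1 — fails.
ΔL = 0, ±1 (not L=0↔0): L: 4 → 1, ΔL = -3 — fails.
ΔJ = 0, ±1 (not J=0↔0): J: 4 → 2, ΔJ = -2 — fails.
Rule(s) violated: parity, ΔS, ΔL, ΔJ.

forbidden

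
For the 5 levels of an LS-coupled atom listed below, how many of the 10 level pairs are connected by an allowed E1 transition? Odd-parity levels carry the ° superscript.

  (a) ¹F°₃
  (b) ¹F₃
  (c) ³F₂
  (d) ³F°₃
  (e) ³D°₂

(a)–(b): allowed.
(a)–(c): forbidden (ΔS).
(a)–(d): forbidden (parity, ΔS).
(a)–(e): forbidden (parity, ΔS).
(b)–(c): forbidden (parity, ΔS).
(b)–(d): forbidden (ΔS).
(b)–(e): forbidden (ΔS).
(c)–(d): allowed.
(c)–(e): allowed.
(d)–(e): forbidden (parity).
Allowed pairs: 3 of 10.

3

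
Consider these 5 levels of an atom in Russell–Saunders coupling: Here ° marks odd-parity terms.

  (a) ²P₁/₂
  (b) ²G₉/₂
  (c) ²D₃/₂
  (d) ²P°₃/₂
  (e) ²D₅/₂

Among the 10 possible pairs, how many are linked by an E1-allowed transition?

3

(a)–(b): forbidden (parity, ΔL, ΔJ).
(a)–(c): forbidden (parity).
(a)–(d): allowed.
(a)–(e): forbidden (parity, ΔJ).
(b)–(c): forbidden (parity, ΔL, ΔJ).
(b)–(d): forbidden (ΔL, ΔJ).
(b)–(e): forbidden (parity, ΔL, ΔJ).
(c)–(d): allowed.
(c)–(e): forbidden (parity).
(d)–(e): allowed.
Allowed pairs: 3 of 10.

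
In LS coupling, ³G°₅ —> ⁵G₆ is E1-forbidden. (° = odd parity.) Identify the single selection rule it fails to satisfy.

the ΔS = 0 rule

ΔJ = 0, ±1 (not J=0↔0): J: 5 → 6, ΔJ = +1 — passes.
ΔS = 0: S: 1 → 2 — fails.
Parity must change: odd → even — passes.
ΔL = 0, ±1 (not L=0↔0): L: 4 → 4, ΔL = +0 — passes.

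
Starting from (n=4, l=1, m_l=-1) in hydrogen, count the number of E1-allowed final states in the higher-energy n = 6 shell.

4

E1 requires Δl = ±1, so l_f ∈ {0, 2}; with 0 ≤ l_f ≤ n_f−1 = 5, the allowed l_f values are {0, 2}.
For l_f = 0: m_f ∈ {m_i−1, m_i, m_i+1} ∩ [−0, 0] = {0} → 1 state.
For l_f = 2: m_f ∈ {m_i−1, m_i, m_i+1} ∩ [−2, 2] = {-2, -1, 0} → 3 states.
Total: 4.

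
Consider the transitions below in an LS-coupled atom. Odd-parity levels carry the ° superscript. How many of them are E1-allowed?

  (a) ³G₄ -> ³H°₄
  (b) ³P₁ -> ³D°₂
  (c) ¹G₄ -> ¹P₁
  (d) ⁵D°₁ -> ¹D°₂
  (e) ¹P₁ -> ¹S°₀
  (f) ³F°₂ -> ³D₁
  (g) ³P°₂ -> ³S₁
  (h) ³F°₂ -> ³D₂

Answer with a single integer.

6

(a) allowed
(b) allowed
(c) forbidden (parity, ΔL, ΔJ fail)
(d) forbidden (parity, ΔS fail)
(e) allowed
(f) allowed
(g) allowed
(h) allowed
Total allowed: 6 of 8.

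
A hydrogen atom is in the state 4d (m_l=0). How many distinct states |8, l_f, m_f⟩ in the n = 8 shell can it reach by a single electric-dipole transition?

E1 requires Δl = ±1, so l_f ∈ {1, 3}; with 0 ≤ l_f ≤ n_f−1 = 7, the allowed l_f values are {1, 3}.
For l_f = 1: m_f ∈ {m_i−1, m_i, m_i+1} ∩ [−1, 1] = {-1, 0, 1} → 3 states.
For l_f = 3: m_f ∈ {m_i−1, m_i, m_i+1} ∩ [−3, 3] = {-1, 0, 1} → 3 states.
Total: 6.

6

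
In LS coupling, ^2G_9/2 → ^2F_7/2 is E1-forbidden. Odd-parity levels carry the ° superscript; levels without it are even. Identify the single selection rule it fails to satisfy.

parity

Reading off the term symbols: S 1/2→1/2, L 4→3, J 9/2→7/2, parity even→even.
Parity must change: even → even — fails.
ΔS = 0: S: 1/2 → 1/2 — ok.
ΔL = 0, ±1 (not L=0↔0): L: 4 → 3, ΔL = -1 — ok.
ΔJ = 0, ±1 (not J=0↔0): J: 9/2 → 7/2, ΔJ = -1 — ok.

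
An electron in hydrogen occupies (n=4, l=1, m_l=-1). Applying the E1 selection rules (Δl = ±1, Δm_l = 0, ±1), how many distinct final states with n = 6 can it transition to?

E1 requires Δl = ±1, so l_f ∈ {0, 2}; with 0 ≤ l_f ≤ n_f−1 = 5, the allowed l_f values are {0, 2}.
For l_f = 0: m_f ∈ {m_i−1, m_i, m_i+1} ∩ [−0, 0] = {0} → 1 state.
For l_f = 2: m_f ∈ {m_i−1, m_i, m_i+1} ∩ [−2, 2] = {-2, -1, 0} → 3 states.
Total: 4.

4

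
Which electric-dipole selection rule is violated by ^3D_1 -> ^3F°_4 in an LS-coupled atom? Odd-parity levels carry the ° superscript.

Reading off the term symbols: S 1→1, L 2→3, J 1→4, parity even→odd.
Parity must change: even → odd — passes.
ΔS = 0: S: 1 → 1 — passes.
ΔL = 0, ±1 (not L=0↔0): L: 2 → 3, ΔL = +1 — passes.
ΔJ = 0, ±1 (not J=0↔0): J: 1 → 4, ΔJ = +3 — fails.

the ΔJ = 0, ±1 rule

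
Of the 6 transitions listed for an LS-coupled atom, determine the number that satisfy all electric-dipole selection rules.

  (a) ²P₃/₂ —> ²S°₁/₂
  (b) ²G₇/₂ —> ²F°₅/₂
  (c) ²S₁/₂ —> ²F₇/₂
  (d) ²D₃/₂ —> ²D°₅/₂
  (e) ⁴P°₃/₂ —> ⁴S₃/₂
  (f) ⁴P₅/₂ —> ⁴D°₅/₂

5

(a) allowed
(b) allowed
(c) forbidden (parity, ΔL, ΔJ fail)
(d) allowed
(e) allowed
(f) allowed
Total allowed: 5 of 6.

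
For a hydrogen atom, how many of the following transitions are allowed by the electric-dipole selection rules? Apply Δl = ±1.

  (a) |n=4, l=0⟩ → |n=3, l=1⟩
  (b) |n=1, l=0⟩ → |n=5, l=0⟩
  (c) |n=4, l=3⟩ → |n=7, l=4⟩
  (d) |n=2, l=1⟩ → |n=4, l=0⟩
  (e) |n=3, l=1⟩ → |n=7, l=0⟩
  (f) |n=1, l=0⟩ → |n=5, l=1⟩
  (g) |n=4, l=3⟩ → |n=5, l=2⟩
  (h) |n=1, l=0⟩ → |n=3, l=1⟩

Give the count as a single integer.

7

(a) allowed
(b) forbidden — Δl = +0 (E1 requires Δl = ±1)
(c) allowed
(d) allowed
(e) allowed
(f) allowed
(g) allowed
(h) allowed
Total allowed: 7 of 8.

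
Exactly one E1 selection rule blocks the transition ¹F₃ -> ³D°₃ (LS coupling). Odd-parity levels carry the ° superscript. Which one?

Initial level: S=0, L=3, J=3, parity even. Final level: S=1, L=2, J=3, parity odd.
Parity must change: even → odd — ✓.
ΔS = 0: S: 0 → 1 — ✗.
ΔL = 0, ±1 (not L=0↔0): L: 3 → 2, ΔL = -1 — ✓.
ΔJ = 0, ±1 (not J=0↔0): J: 3 → 3, ΔJ = +0 — ✓.

the ΔS = 0 rule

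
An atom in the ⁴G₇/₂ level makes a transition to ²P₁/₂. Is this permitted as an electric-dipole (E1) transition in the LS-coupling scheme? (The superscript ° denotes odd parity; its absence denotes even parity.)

forbidden

Initial level: S=3/2, L=4, J=7/2, parity even. Final level: S=1/2, L=1, J=1/2, parity even.
Parity must change: even → even — fails.
ΔS = 0: S: 3/2 → 1/2 — fails.
ΔL = 0, ±1 (not L=0↔0): L: 4 → 1, ΔL = -3 — fails.
ΔJ = 0, ±1 (not J=0↔0): J: 7/2 → 1/2, ΔJ = -3 — fails.
Rule(s) violated: parity, ΔS, ΔL, ΔJ.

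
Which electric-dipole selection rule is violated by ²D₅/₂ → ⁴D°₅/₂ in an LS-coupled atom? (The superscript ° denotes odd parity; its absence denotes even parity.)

ΔL = 0, ±1 (not L=0↔0): L: 2 → 2, ΔL = +0 — ✓.
Parity must change: even → odd — ✓.
ΔJ = 0, ±1 (not J=0↔0): J: 5/2 → 5/2, ΔJ = +0 — ✓.
ΔS = 0: S: 1/2 → 3/2 — ✗.

the ΔS = 0 rule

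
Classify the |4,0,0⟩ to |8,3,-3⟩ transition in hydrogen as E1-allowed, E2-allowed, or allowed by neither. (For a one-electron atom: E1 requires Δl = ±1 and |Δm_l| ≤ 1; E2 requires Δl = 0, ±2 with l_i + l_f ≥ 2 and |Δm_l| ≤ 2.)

neither

Δl = 3 − 0 = +3; l_i + l_f = 3.
Δm_l = -3.
E1 (Δl = ±1, |Δm_l| ≤ 1): not satisfied.
E2 (Δl = 0,±2, l_i+l_f ≥ 2, |Δm_l| ≤ 2): not satisfied.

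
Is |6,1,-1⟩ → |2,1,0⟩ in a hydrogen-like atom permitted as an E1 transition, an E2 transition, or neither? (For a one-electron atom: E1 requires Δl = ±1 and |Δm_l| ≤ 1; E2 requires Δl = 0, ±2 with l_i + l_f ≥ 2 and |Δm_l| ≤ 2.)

Δl = 1 − 1 = +0; l_i + l_f = 2.
Δm_l = +1.
E1 (Δl = ±1, |Δm_l| ≤ 1): not satisfied.
E2 (Δl = 0,±2, l_i+l_f ≥ 2, |Δm_l| ≤ 2): satisfied.

E2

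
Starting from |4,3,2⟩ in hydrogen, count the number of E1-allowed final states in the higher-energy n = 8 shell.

5

E1 requires Δl = ±1, so l_f ∈ {2, 4}; with 0 ≤ l_f ≤ n_f−1 = 7, the allowed l_f values are {2, 4}.
For l_f = 2: m_f ∈ {m_i−1, m_i, m_i+1} ∩ [−2, 2] = {1, 2} → 2 states.
For l_f = 4: m_f ∈ {m_i−1, m_i, m_i+1} ∩ [−4, 4] = {1, 2, 3} → 3 states.
Total: 5.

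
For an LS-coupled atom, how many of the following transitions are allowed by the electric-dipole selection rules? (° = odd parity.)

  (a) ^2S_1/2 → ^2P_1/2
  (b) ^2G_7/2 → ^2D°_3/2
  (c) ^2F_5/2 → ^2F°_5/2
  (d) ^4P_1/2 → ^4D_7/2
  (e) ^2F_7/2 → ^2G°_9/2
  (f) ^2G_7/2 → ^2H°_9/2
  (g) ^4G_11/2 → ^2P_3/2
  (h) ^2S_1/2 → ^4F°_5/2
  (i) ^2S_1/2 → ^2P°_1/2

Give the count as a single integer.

4

(a) forbidden (parity fails)
(b) forbidden (ΔL, ΔJ fail)
(c) allowed
(d) forbidden (parity, ΔJ fail)
(e) allowed
(f) allowed
(g) forbidden (parity, ΔS, ΔL, ΔJ fail)
(h) forbidden (ΔS, ΔL, ΔJ fail)
(i) allowed
Total allowed: 4 of 9.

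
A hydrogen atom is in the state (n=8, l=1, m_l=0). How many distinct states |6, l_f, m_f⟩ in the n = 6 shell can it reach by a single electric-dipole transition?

E1 requires Δl = ±1, so l_f ∈ {0, 2}; with 0 ≤ l_f ≤ n_f−1 = 5, the allowed l_f values are {0, 2}.
For l_f = 0: m_f ∈ {m_i−1, m_i, m_i+1} ∩ [−0, 0] = {0} → 1 state.
For l_f = 2: m_f ∈ {m_i−1, m_i, m_i+1} ∩ [−2, 2] = {-1, 0, 1} → 3 states.
Total: 4.

4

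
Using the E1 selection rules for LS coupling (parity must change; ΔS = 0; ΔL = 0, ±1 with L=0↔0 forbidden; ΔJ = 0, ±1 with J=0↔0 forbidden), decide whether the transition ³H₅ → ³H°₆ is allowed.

Reading off the term symbols: S 1→1, L 5→5, J 5→6, parity even→odd.
Parity must change: even → odd — ✓.
ΔS = 0: S: 1 → 1 — ✓.
ΔL = 0, ±1 (not L=0↔0): L: 5 → 5, ΔL = +0 — ✓.
ΔJ = 0, ±1 (not J=0↔0): J: 5 → 6, ΔJ = +1 — ✓.
All four E1 rules are satisfied.

allowed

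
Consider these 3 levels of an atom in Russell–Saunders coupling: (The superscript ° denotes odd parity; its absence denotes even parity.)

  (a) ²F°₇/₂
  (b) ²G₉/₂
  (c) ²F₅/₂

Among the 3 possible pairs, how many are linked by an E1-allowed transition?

2

(a)–(b): allowed.
(a)–(c): allowed.
(b)–(c): forbidden (parity, ΔJ).
Allowed pairs: 2 of 3.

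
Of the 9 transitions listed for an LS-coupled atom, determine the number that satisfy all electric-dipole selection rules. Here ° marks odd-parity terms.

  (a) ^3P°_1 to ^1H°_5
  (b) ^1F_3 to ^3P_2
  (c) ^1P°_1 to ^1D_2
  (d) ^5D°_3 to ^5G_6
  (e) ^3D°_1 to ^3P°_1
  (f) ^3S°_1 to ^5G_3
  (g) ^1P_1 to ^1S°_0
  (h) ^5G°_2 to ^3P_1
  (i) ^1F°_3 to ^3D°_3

2

(a) forbidden (parity, ΔS, ΔL, ΔJ fail)
(b) forbidden (parity, ΔS, ΔL fail)
(c) allowed
(d) forbidden (ΔL, ΔJ fail)
(e) forbidden (parity fails)
(f) forbidden (ΔS, ΔL, ΔJ fail)
(g) allowed
(h) forbidden (ΔS, ΔL fail)
(i) forbidden (parity, ΔS fail)
Total allowed: 2 of 9.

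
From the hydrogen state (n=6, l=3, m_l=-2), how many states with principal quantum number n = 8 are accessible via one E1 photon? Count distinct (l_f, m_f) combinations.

E1 requires Δl = ±1, so l_f ∈ {2, 4}; with 0 ≤ l_f ≤ n_f−1 = 7, the allowed l_f values are {2, 4}.
For l_f = 2: m_f ∈ {m_i−1, m_i, m_i+1} ∩ [−2, 2] = {-2, -1} → 2 states.
For l_f = 4: m_f ∈ {m_i−1, m_i, m_i+1} ∩ [−4, 4] = {-3, -2, -1} → 3 states.
Total: 5.

5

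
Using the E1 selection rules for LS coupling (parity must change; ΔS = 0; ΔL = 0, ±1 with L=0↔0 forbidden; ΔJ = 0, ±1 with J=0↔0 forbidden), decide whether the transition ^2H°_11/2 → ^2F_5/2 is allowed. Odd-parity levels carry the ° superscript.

forbidden

Parity must change: odd → even — satisfied.
ΔS = 0: S: 1/2 → 1/2 — satisfied.
ΔL = 0, ±1 (not L=0↔0): L: 5 → 3, ΔL = -2 — violated.
ΔJ = 0, ±1 (not J=0↔0): J: 11/2 → 5/2, ΔJ = -3 — violated.
Rule(s) violated: ΔL, ΔJ.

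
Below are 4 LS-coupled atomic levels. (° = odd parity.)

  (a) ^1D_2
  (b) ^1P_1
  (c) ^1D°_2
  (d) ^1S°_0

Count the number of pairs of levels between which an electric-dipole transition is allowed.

3

(a)–(b): forbidden (parity).
(a)–(c): allowed.
(a)–(d): forbidden (ΔL, ΔJ).
(b)–(c): allowed.
(b)–(d): allowed.
(c)–(d): forbidden (parity, ΔL, ΔJ).
Allowed pairs: 3 of 6.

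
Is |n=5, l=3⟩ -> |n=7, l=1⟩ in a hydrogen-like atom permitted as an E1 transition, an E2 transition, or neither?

E2

Δl = 1 − 3 = -2; l_i + l_f = 4.
E1 (Δl = ±1): not satisfied.
E2 (Δl = 0,±2, l_i+l_f ≥ 2): satisfied.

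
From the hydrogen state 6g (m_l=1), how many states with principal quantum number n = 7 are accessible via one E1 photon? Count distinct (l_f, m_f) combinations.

6

E1 requires Δl = ±1, so l_f ∈ {3, 5}; with 0 ≤ l_f ≤ n_f−1 = 6, the allowed l_f values are {3, 5}.
For l_f = 3: m_f ∈ {m_i−1, m_i, m_i+1} ∩ [−3, 3] = {0, 1, 2} → 3 states.
For l_f = 5: m_f ∈ {m_i−1, m_i, m_i+1} ∩ [−5, 5] = {0, 1, 2} → 3 states.
Total: 6.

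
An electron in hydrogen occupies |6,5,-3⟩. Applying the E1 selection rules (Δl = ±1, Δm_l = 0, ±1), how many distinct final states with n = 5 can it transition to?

E1 requires Δl = ±1, so l_f ∈ {4, 6}; with 0 ≤ l_f ≤ n_f−1 = 4, the allowed l_f values are {4}.
For l_f = 4: m_f ∈ {m_i−1, m_i, m_i+1} ∩ [−4, 4] = {-4, -3, -2} → 3 states.
Total: 3.

3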